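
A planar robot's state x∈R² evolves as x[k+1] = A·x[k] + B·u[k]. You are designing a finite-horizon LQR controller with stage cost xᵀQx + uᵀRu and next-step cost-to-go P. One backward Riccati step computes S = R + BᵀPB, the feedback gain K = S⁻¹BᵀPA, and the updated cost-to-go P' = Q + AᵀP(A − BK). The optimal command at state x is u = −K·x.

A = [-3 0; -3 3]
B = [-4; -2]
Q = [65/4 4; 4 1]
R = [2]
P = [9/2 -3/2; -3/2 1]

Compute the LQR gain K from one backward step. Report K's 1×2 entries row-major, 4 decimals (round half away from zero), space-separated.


BᵀP = [-15.0000 4.0000]
S = R + BᵀPB = [2] + [52.0000] = [54.0000]
BᵀPA = [33.0000 12.0000]
K = S⁻¹·BᵀPA = [0.6111 0.2222]
A−BK = [-0.5556 0.8889; -1.7778 3.4444]
AᵀP(A−BK) = [2.3333 -2.8333; -2.8333 6.3333]
P' = Q + AᵀP(A−BK) = [18.5833 1.1667; 1.1667 7.3333]
tr(P') = 25.9167

0.6111 0.2222


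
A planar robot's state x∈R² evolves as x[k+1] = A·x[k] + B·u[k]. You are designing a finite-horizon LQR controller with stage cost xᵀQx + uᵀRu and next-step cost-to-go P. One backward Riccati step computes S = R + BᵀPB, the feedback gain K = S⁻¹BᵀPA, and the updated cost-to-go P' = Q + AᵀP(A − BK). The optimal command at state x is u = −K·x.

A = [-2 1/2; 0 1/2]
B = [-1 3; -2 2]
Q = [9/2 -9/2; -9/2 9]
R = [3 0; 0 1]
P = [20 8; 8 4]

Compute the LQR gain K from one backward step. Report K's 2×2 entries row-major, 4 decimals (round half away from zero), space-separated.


-0.1530 -0.0482 -0.5919 0.1613

BᵀP = [-36.0000 -16.0000; 76.0000 32.0000]
S = R + BᵀPB = [3 0; 0 1] + [68.0000 -140.0000; -140.0000 292.0000] = [71.0000 -140.0000; -140.0000 293.0000]
BᵀPA = [72.0000 -26.0000; -152.0000 54.0000]
K = S⁻¹·BᵀPA = [-0.1530 -0.0482; -0.5919 0.1613]
A−BK = [-0.3774 -0.0320; 0.8778 0.0810]
AᵀP(A−BK) = [1.0507 -0.0166; -0.0166 0.0382]
P' = Q + AᵀP(A−BK) = [5.5507 -4.5166; -4.5166 9.0382]
tr(P') = 14.5889


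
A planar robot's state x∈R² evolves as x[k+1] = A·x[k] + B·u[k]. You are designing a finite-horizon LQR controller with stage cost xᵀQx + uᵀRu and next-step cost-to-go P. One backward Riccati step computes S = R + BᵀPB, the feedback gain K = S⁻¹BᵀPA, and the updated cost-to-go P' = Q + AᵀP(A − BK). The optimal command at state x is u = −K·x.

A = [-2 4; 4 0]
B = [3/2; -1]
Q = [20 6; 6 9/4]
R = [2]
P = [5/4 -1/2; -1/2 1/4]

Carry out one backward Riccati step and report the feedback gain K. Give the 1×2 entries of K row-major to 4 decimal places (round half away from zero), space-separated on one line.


-1.3333 1.4476

BᵀP = [2.3750 -1.0000]
S = R + BᵀPB = [2] + [4.5625] = [6.5625]
BᵀPA = [-8.7500 9.5000]
K = S⁻¹·BᵀPA = [-1.3333 1.4476]
A−BK = [0.0000 1.8286; 2.6667 1.4476]
AᵀP(A−BK) = [5.3333 -5.3333; -5.3333 6.2476]
P' = Q + AᵀP(A−BK) = [25.3333 0.6667; 0.6667 8.4976]
tr(P') = 33.8310


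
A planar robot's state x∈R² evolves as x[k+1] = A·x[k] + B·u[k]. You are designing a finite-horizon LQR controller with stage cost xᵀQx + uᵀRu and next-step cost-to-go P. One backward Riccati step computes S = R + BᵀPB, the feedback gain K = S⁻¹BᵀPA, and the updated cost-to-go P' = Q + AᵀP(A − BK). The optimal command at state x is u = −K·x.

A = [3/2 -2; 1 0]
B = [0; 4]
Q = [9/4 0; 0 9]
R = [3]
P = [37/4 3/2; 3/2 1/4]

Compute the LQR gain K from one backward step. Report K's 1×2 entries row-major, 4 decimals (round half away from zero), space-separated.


BᵀP = [6.0000 1.0000]
S = R + BᵀPB = [3] + [4.0000] = [7.0000]
BᵀPA = [10.0000 -12.0000]
K = S⁻¹·BᵀPA = [1.4286 -1.7143]
A−BK = [1.5000 -2.0000; -4.7143 6.8571]
AᵀP(A−BK) = [11.2768 -13.6071; -13.6071 16.4286]
P' = Q + AᵀP(A−BK) = [13.5268 -13.6071; -13.6071 25.4286]
tr(P') = 38.9554

1.4286 -1.7143


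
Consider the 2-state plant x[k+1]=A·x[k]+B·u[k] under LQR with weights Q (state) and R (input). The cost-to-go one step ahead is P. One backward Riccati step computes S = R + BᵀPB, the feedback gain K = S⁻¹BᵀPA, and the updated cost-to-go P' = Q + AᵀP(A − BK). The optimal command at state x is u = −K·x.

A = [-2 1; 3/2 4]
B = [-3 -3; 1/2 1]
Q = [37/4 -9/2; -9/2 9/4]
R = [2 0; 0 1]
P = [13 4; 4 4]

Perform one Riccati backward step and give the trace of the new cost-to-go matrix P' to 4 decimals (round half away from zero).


BᵀP = [-37.0000 -10.0000; -35.0000 -8.0000]
S = R + BᵀPB = [2 0; 0 1] + [106.0000 101.0000; 101.0000 97.0000] = [108.0000 101.0000; 101.0000 98.0000]
BᵀPA = [59.0000 -77.0000; 58.0000 -67.0000]
K = S⁻¹·BᵀPA = [-0.1984 -2.0339; 0.7963 1.4125]
A−BK = [-0.2063 -0.8642; 0.8029 3.6044]
AᵀP(A−BK) = [2.5196 10.0757; 10.0757 47.0261]
P' = Q + AᵀP(A−BK) = [11.7696 5.5757; 5.5757 49.2761]
tr(P') = 61.0457

61.0457


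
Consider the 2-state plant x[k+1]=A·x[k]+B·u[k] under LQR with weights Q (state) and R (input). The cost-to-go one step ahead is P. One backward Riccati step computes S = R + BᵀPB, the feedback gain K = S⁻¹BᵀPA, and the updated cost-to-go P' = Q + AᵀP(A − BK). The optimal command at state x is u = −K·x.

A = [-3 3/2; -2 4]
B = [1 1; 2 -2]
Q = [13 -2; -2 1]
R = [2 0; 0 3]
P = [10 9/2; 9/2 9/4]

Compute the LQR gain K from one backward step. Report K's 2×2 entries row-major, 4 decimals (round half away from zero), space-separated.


-1.9161 1.6548 -0.2710 -0.0387

BᵀP = [19.0000 9.0000; 1.0000 0.0000]
S = R + BᵀPB = [2 0; 0 3] + [37.0000 1.0000; 1.0000 1.0000] = [39.0000 1.0000; 1.0000 4.0000]
BᵀPA = [-75.0000 64.5000; -3.0000 1.5000]
K = S⁻¹·BᵀPA = [-1.9161 1.6548; -0.2710 -0.0387]
A−BK = [-0.8129 -0.1161; 1.2903 0.6129]
AᵀP(A−BK) = [8.4774 -6.5032; -6.5032 5.8210]
P' = Q + AᵀP(A−BK) = [21.4774 -8.5032; -8.5032 6.8210]
tr(P') = 28.2984


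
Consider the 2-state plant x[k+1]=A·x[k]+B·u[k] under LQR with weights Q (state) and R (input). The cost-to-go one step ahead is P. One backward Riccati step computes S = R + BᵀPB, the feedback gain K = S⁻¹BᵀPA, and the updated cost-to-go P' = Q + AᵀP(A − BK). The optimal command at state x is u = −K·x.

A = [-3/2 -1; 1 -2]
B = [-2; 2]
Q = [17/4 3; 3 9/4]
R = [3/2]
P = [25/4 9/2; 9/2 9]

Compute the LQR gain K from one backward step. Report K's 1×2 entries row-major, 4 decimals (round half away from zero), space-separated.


0.5377 -0.5472

BᵀP = [-3.5000 9.0000]
S = R + BᵀPB = [3/2] + [25.0000] = [26.5000]
BᵀPA = [14.2500 -14.5000]
K = S⁻¹·BᵀPA = [0.5377 -0.5472]
A−BK = [-0.4245 -2.0943; -0.0755 -0.9057]
AᵀP(A−BK) = [1.8998 8.1722; 8.1722 52.3160]
P' = Q + AᵀP(A−BK) = [6.1498 11.1722; 11.1722 54.5660]
tr(P') = 60.7158


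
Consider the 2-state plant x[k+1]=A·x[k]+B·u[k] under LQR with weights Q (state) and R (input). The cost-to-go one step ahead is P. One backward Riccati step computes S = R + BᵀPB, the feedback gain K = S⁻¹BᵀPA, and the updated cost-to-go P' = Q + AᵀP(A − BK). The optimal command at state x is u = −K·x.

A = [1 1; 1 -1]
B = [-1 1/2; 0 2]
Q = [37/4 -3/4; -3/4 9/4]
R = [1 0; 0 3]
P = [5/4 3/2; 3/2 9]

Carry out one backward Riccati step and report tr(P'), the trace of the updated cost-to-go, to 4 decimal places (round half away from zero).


13.8397

BᵀP = [-1.2500 -1.5000; 3.6250 18.7500]
S = R + BᵀPB = [1 0; 0 3] + [1.2500 -3.6250; -3.6250 39.3125] = [2.2500 -3.6250; -3.6250 42.3125]
BᵀPA = [-2.7500 0.2500; 22.3750 -15.1250]
K = S⁻¹·BᵀPA = [-0.4296 -0.5392; 0.4920 -0.4037]
A−BK = [0.3244 0.6626; 0.0160 -0.1927]
AᵀP(A−BK) = [1.0602 -0.2011; -0.2011 1.2795]
P' = Q + AᵀP(A−BK) = [10.3102 -0.9511; -0.9511 3.5295]
tr(P') = 13.8397


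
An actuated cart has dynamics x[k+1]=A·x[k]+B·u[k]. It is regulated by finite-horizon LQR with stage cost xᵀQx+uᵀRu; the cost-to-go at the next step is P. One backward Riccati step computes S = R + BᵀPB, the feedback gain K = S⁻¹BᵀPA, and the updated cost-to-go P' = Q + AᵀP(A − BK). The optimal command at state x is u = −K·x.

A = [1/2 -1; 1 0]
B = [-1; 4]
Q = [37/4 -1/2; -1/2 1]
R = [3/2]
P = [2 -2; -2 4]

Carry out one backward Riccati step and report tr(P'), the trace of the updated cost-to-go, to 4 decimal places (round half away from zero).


BᵀP = [-10.0000 18.0000]
S = R + BᵀPB = [3/2] + [82.0000] = [83.5000]
BᵀPA = [13.0000 10.0000]
K = S⁻¹·BᵀPA = [0.1557 0.1198]
A−BK = [0.6557 -0.8802; 0.3772 -0.4790]
AᵀP(A−BK) = [0.4760 -0.5569; -0.5569 0.8024]
P' = Q + AᵀP(A−BK) = [9.7260 -1.0569; -1.0569 1.8024]
tr(P') = 11.5284

11.5284


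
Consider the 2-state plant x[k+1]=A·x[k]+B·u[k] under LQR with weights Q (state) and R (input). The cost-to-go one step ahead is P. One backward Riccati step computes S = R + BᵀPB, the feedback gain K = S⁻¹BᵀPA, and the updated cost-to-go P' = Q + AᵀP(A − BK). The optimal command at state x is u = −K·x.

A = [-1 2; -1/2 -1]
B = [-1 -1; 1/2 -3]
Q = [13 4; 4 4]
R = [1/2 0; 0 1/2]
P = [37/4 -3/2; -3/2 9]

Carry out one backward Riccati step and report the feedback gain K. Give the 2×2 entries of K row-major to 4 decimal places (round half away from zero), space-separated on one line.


BᵀP = [-10.0000 6.0000; -4.7500 -25.5000]
S = R + BᵀPB = [1/2 0; 0 1/2] + [13.0000 -8.0000; -8.0000 81.2500] = [13.5000 -8.0000; -8.0000 81.7500]
BᵀPA = [7.0000 -26.0000; 17.5000 16.0000]
K = S⁻¹·BᵀPA = [0.6851 -1.9214; 0.2811 0.0077]
A−BK = [-0.0338 0.0863; 0.0008 -0.0162]
AᵀP(A−BK) = [0.2848 -0.6851; -0.6851 1.9214]
P' = Q + AᵀP(A−BK) = [13.2848 3.3149; 3.3149 5.9214]
tr(P') = 19.2062

0.6851 -1.9214 0.2811 0.0077


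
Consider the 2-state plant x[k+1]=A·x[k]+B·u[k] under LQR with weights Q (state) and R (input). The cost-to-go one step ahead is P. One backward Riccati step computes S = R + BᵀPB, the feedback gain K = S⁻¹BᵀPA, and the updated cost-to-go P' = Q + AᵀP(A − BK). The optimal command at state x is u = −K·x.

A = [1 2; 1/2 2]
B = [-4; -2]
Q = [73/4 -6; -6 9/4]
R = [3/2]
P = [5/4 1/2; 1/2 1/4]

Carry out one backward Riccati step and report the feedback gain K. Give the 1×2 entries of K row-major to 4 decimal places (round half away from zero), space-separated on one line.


-0.2377 -0.5574

BᵀP = [-6.0000 -2.5000]
S = R + BᵀPB = [3/2] + [29.0000] = [30.5000]
BᵀPA = [-7.2500 -17.0000]
K = S⁻¹·BᵀPA = [-0.2377 -0.5574]
A−BK = [0.0492 -0.2295; 0.0246 0.8852]
AᵀP(A−BK) = [0.0891 0.2090; 0.2090 0.5246]
P' = Q + AᵀP(A−BK) = [18.3391 -5.7910; -5.7910 2.7746]
tr(P') = 21.1137


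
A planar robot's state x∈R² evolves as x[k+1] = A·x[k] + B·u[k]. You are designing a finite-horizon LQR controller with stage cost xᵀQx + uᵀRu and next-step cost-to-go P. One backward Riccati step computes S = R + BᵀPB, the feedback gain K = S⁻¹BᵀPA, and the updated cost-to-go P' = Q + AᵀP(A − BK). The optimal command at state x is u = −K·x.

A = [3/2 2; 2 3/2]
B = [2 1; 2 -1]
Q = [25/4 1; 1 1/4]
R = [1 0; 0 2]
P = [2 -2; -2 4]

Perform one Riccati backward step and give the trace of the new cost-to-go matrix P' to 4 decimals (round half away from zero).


BᵀP = [0.0000 4.0000; 4.0000 -6.0000]
S = R + BᵀPB = [1 0; 0 2] + [8.0000 -4.0000; -4.0000 10.0000] = [9.0000 -4.0000; -4.0000 12.0000]
BᵀPA = [8.0000 6.0000; -6.0000 -1.0000]
K = S⁻¹·BᵀPA = [0.7826 0.7391; -0.2391 0.1630]
A−BK = [0.1739 0.3587; 0.1957 0.1848]
AᵀP(A−BK) = [0.8043 0.5652; 0.5652 0.7283]
P' = Q + AᵀP(A−BK) = [7.0543 1.5652; 1.5652 0.9783]
tr(P') = 8.0326

8.0326


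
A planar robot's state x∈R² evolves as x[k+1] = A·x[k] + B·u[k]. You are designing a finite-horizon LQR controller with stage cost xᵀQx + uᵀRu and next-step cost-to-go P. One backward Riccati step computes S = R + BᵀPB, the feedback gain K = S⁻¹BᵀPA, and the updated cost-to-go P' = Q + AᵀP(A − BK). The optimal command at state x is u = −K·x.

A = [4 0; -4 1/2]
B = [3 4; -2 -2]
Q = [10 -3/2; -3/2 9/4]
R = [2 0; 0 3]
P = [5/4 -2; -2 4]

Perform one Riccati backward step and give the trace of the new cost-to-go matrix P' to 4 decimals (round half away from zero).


15.8688

BᵀP = [7.7500 -14.0000; 9.0000 -16.0000]
S = R + BᵀPB = [2 0; 0 3] + [51.2500 59.0000; 59.0000 68.0000] = [53.2500 59.0000; 59.0000 71.0000]
BᵀPA = [87.0000 -7.0000; 100.0000 -8.0000]
K = S⁻¹·BᵀPA = [0.9241 -0.0834; 0.6405 -0.0434]
A−BK = [-1.3344 0.4237; -0.8707 0.2465]
AᵀP(A−BK) = [3.5496 -0.4070; -0.4070 0.0692]
P' = Q + AᵀP(A−BK) = [13.5496 -1.9070; -1.9070 2.3192]
tr(P') = 15.8688


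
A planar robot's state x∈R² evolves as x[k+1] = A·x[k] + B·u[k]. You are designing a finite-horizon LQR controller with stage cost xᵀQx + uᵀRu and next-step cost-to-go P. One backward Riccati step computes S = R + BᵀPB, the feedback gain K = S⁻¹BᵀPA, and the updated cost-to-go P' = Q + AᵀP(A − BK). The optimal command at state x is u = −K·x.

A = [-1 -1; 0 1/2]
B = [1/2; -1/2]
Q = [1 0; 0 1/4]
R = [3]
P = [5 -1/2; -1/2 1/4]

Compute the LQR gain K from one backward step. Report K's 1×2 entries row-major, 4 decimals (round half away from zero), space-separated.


BᵀP = [2.7500 -0.3750]
S = R + BᵀPB = [3] + [1.5625] = [4.5625]
BᵀPA = [-2.7500 -2.9375]
K = S⁻¹·BᵀPA = [-0.6027 -0.6438]
A−BK = [-0.6986 -0.6781; -0.3014 0.1781]
AᵀP(A−BK) = [3.3425 3.4795; 3.4795 3.6712]
P' = Q + AᵀP(A−BK) = [4.3425 3.4795; 3.4795 3.9212]
tr(P') = 8.2637

-0.6027 -0.6438


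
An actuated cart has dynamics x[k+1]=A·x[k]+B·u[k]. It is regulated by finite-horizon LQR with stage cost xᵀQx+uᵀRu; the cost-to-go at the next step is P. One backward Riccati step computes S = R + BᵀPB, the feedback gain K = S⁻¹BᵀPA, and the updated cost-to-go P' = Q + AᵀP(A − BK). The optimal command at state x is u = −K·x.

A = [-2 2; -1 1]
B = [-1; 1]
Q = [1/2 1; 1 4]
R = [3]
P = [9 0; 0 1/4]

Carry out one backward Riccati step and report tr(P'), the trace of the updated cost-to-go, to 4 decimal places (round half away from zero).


BᵀP = [-9.0000 0.2500]
S = R + BᵀPB = [3] + [9.2500] = [12.2500]
BᵀPA = [17.7500 -17.7500]
K = S⁻¹·BᵀPA = [1.4490 -1.4490]
A−BK = [-0.5510 0.5510; -2.4490 2.4490]
AᵀP(A−BK) = [10.5306 -10.5306; -10.5306 10.5306]
P' = Q + AᵀP(A−BK) = [11.0306 -9.5306; -9.5306 14.5306]
tr(P') = 25.5612

25.5612


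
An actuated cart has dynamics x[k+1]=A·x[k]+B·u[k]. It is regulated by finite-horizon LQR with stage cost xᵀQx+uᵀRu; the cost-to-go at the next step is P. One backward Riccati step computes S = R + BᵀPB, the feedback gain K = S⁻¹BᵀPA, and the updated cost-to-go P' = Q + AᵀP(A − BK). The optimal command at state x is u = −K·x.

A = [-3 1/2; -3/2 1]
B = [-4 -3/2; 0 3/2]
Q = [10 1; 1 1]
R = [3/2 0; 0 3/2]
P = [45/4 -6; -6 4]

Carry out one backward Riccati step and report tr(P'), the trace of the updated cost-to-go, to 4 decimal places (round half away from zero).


13.1996

BᵀP = [-45.0000 24.0000; -25.8750 15.0000]
S = R + BᵀPB = [3/2 0; 0 3/2] + [180.0000 103.5000; 103.5000 61.3125] = [181.5000 103.5000; 103.5000 62.8125]
BᵀPA = [99.0000 1.5000; 55.1250 2.0625]
K = S⁻¹·BᵀPA = [0.7454 -0.1733; -0.3506 0.3183]
A−BK = [-0.5443 0.2844; -0.9740 0.5225]
AᵀP(A−BK) = [1.7838 -0.7699; -0.7699 0.4158]
P' = Q + AᵀP(A−BK) = [11.7838 0.2301; 0.2301 1.4158]
tr(P') = 13.1996


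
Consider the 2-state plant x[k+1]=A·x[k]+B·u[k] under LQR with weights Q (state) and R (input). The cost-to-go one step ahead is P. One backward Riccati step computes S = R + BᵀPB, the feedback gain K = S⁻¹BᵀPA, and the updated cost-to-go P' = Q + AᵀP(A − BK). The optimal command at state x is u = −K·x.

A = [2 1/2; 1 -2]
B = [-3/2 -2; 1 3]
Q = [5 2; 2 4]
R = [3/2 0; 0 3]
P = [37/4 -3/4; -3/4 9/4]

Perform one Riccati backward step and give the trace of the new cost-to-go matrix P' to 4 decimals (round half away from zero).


20.3537

BᵀP = [-14.6250 3.3750; -20.7500 8.2500]
S = R + BᵀPB = [3/2 0; 0 3] + [25.3125 39.3750; 39.3750 66.2500] = [26.8125 39.3750; 39.3750 69.2500]
BᵀPA = [-25.8750 -14.0625; -33.2500 -26.8750]
K = S⁻¹·BᵀPA = [-1.5753 0.2754; 0.4155 -0.5447]
A−BK = [0.4682 -0.1763; 1.3286 -0.6414]
AᵀP(A−BK) = [9.3066 -3.6095; -3.6095 2.0471]
P' = Q + AᵀP(A−BK) = [14.3066 -1.6095; -1.6095 6.0471]
tr(P') = 20.3537


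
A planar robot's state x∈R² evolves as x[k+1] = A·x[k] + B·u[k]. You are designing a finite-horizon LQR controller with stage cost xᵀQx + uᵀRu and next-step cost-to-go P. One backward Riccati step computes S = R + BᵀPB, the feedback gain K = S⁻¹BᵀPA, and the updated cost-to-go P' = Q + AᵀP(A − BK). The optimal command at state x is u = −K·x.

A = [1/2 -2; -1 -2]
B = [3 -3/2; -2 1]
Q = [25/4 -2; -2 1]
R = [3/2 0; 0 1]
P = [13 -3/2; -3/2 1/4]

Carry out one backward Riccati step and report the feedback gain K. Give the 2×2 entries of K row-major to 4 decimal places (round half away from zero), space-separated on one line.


0.1379 -0.3926 -0.1034 0.2944

BᵀP = [42.0000 -5.0000; -21.0000 2.5000]
S = R + BᵀPB = [3/2 0; 0 1] + [136.0000 -68.0000; -68.0000 34.0000] = [137.5000 -68.0000; -68.0000 35.0000]
BᵀPA = [26.0000 -74.0000; -13.0000 37.0000]
K = S⁻¹·BᵀPA = [0.1379 -0.3926; -0.1034 0.2944]
A−BK = [-0.0690 -0.3806; -0.6207 -3.0796]
AᵀP(A−BK) = [0.0690 0.0345; 0.0345 1.0557]
P' = Q + AᵀP(A−BK) = [6.3190 -1.9655; -1.9655 2.0557]
tr(P') = 8.3747


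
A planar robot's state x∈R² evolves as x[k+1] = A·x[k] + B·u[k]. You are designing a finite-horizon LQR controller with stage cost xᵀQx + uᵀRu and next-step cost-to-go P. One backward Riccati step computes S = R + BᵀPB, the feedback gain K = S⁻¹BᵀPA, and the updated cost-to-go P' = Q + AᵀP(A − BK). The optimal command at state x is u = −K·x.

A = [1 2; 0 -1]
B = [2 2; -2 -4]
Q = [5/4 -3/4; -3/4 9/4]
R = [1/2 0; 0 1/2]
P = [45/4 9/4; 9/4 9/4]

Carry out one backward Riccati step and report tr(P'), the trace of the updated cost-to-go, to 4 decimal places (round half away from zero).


BᵀP = [18.0000 0.0000; 13.5000 -4.5000]
S = R + BᵀPB = [1/2 0; 0 1/2] + [36.0000 36.0000; 36.0000 45.0000] = [36.5000 36.0000; 36.0000 45.5000]
BᵀPA = [18.0000 36.0000; 13.5000 31.5000]
K = S⁻¹·BᵀPA = [0.9130 1.3818; -0.4256 -0.4010]
A−BK = [0.0254 0.0384; 0.1234 0.1597]
AᵀP(A−BK) = [0.5629 0.7911; 0.7911 1.1366]
P' = Q + AᵀP(A−BK) = [1.8129 0.0411; 0.0411 3.3866]
tr(P') = 5.1995

5.1995


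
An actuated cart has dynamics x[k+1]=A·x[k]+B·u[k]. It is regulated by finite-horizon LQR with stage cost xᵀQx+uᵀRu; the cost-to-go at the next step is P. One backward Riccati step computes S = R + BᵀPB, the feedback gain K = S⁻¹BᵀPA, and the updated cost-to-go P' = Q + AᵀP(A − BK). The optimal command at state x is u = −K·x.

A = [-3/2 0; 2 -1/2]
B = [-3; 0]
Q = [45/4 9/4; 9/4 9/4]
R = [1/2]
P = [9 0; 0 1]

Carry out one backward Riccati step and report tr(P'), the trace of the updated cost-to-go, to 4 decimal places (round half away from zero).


17.8742

BᵀP = [-27.0000 0.0000]
S = R + BᵀPB = [1/2] + [81.0000] = [81.5000]
BᵀPA = [40.5000 0.0000]
K = S⁻¹·BᵀPA = [0.4969 0.0000]
A−BK = [-0.0092 0.0000; 2.0000 -0.5000]
AᵀP(A−BK) = [4.1242 -1.0000; -1.0000 0.2500]
P' = Q + AᵀP(A−BK) = [15.3742 1.2500; 1.2500 2.5000]
tr(P') = 17.8742


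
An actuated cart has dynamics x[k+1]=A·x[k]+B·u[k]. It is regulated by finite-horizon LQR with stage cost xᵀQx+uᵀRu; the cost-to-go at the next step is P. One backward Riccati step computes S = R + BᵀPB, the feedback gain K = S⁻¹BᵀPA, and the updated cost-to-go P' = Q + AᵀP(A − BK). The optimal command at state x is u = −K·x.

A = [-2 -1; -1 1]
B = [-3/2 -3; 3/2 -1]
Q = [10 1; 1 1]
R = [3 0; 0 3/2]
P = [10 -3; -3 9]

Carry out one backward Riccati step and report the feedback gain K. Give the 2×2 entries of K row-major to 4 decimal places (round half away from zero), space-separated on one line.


BᵀP = [-19.5000 18.0000; -27.0000 0.0000]
S = R + BᵀPB = [3 0; 0 3/2] + [56.2500 40.5000; 40.5000 81.0000] = [59.2500 40.5000; 40.5000 82.5000]
BᵀPA = [21.0000 37.5000; 54.0000 27.0000]
K = S⁻¹·BᵀPA = [-0.1399 0.6159; 0.7232 0.0249]
A−BK = [-0.0402 -0.0014; -0.0669 0.1011]
AᵀP(A−BK) = [0.8836 -0.2799; -0.2799 1.2317]
P' = Q + AᵀP(A−BK) = [10.8836 0.7201; 0.7201 2.2317]
tr(P') = 13.1153

-0.1399 0.6159 0.7232 0.0249


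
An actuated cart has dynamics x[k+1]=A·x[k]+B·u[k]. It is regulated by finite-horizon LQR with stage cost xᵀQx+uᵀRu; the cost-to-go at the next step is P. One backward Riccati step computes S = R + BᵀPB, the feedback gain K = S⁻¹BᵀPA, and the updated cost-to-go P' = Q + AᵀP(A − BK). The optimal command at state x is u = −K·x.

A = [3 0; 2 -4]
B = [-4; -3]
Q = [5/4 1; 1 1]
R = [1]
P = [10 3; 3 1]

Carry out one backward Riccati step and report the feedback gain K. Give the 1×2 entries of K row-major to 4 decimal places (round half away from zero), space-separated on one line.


-0.7314 0.2479

BᵀP = [-49.0000 -15.0000]
S = R + BᵀPB = [1] + [241.0000] = [242.0000]
BᵀPA = [-177.0000 60.0000]
K = S⁻¹·BᵀPA = [-0.7314 0.2479]
A−BK = [0.0744 0.9917; -0.1942 -3.2562]
AᵀP(A−BK) = [0.5413 -0.1157; -0.1157 1.1240]
P' = Q + AᵀP(A−BK) = [1.7913 0.8843; 0.8843 2.1240]
tr(P') = 3.9153


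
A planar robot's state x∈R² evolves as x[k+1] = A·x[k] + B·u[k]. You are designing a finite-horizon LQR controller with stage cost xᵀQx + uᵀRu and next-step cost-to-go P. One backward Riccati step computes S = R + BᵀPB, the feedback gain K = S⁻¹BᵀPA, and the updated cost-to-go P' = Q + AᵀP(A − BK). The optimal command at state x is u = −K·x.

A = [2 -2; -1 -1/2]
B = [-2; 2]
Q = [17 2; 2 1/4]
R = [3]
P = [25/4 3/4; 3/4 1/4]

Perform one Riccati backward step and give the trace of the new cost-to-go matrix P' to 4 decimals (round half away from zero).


24.8777

BᵀP = [-11.0000 -1.0000]
S = R + BᵀPB = [3] + [20.0000] = [23.0000]
BᵀPA = [-21.0000 22.5000]
K = S⁻¹·BᵀPA = [-0.9130 0.9783]
A−BK = [0.1739 -0.0435; 0.8261 -2.4565]
AᵀP(A−BK) = [3.0761 -3.5815; -3.5815 4.5516]
P' = Q + AᵀP(A−BK) = [20.0761 -1.5815; -1.5815 4.8016]
tr(P') = 24.8777


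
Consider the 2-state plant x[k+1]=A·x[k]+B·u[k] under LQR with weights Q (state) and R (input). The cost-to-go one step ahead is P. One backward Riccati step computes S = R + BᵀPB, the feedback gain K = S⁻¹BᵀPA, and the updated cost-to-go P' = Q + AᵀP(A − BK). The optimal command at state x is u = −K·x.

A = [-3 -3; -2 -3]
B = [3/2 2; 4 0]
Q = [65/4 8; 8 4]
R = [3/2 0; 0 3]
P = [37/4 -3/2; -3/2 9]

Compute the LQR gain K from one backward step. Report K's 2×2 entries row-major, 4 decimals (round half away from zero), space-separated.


BᵀP = [7.8750 33.7500; 18.5000 -3.0000]
S = R + BᵀPB = [3/2 0; 0 3] + [146.8125 15.7500; 15.7500 37.0000] = [148.3125 15.7500; 15.7500 40.0000]
BᵀPA = [-91.1250 -124.8750; -49.5000 -46.5000]
K = S⁻¹·BᵀPA = [-0.5041 -0.7499; -1.0390 -0.8672]
A−BK = [-0.1658 -0.1407; 0.0163 -0.0005]
AᵀP(A−BK) = [3.8848 3.4893; 3.4893 3.2827]
P' = Q + AᵀP(A−BK) = [20.1348 11.4893; 11.4893 7.2827]
tr(P') = 27.4175

-0.5041 -0.7499 -1.0390 -0.8672


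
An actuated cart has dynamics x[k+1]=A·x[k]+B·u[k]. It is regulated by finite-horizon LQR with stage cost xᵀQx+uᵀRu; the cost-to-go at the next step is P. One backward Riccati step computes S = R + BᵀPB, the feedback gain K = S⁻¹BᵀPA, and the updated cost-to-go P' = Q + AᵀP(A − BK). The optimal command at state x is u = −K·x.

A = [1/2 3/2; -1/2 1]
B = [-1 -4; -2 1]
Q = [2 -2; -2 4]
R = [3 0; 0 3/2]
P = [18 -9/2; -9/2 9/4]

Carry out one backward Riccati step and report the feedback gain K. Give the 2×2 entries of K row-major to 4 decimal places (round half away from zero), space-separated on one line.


BᵀP = [-9.0000 0.0000; -76.5000 20.2500]
S = R + BᵀPB = [3 0; 0 3/2] + [9.0000 36.0000; 36.0000 326.2500] = [12.0000 36.0000; 36.0000 327.7500]
BᵀPA = [-4.5000 -13.5000; -48.3750 -94.5000]
K = S⁻¹·BᵀPA = [0.1011 -0.3878; -0.1587 -0.2457]
A−BK = [-0.0337 0.1293; -0.1391 0.4701]
AᵀP(A−BK) = [0.0902 -0.1325; -0.1325 0.7929]
P' = Q + AᵀP(A−BK) = [2.0902 -2.1325; -2.1325 4.7929]
tr(P') = 6.8831

0.1011 -0.3878 -0.1587 -0.2457


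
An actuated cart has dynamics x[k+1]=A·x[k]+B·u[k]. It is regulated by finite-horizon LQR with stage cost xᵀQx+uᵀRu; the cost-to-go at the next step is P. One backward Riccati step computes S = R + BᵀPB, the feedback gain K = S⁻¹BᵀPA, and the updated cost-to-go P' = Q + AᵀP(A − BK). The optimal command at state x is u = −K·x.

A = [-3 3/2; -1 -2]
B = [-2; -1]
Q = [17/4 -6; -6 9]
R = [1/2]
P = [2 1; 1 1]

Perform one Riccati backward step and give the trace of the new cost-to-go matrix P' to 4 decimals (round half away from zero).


BᵀP = [-5.0000 -3.0000]
S = R + BᵀPB = [1/2] + [13.0000] = [13.5000]
BᵀPA = [18.0000 -1.5000]
K = S⁻¹·BᵀPA = [1.3333 -0.1111]
A−BK = [-0.3333 1.2778; 0.3333 -2.1111]
AᵀP(A−BK) = [1.0000 -0.5000; -0.5000 2.3333]
P' = Q + AᵀP(A−BK) = [5.2500 -6.5000; -6.5000 11.3333]
tr(P') = 16.5833

16.5833


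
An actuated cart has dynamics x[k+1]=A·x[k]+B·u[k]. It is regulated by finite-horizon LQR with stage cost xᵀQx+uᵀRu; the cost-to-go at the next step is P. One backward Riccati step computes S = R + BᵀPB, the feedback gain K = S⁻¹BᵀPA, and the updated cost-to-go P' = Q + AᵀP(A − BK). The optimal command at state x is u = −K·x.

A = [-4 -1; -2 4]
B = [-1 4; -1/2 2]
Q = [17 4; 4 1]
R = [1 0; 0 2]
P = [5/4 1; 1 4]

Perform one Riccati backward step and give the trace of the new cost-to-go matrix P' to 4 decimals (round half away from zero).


45.7107

BᵀP = [-1.7500 -3.0000; 7.0000 12.0000]
S = R + BᵀPB = [1 0; 0 2] + [3.2500 -13.0000; -13.0000 52.0000] = [4.2500 -13.0000; -13.0000 54.0000]
BᵀPA = [13.0000 -10.2500; -52.0000 41.0000]
K = S⁻¹·BᵀPA = [0.4298 -0.3388; -0.8595 0.6777]
A−BK = [-0.1322 -4.0496; -0.0661 2.4752]
AᵀP(A−BK) = [1.7190 -1.3554; -1.3554 25.9917]
P' = Q + AᵀP(A−BK) = [18.7190 2.6446; 2.6446 26.9917]
tr(P') = 45.7107


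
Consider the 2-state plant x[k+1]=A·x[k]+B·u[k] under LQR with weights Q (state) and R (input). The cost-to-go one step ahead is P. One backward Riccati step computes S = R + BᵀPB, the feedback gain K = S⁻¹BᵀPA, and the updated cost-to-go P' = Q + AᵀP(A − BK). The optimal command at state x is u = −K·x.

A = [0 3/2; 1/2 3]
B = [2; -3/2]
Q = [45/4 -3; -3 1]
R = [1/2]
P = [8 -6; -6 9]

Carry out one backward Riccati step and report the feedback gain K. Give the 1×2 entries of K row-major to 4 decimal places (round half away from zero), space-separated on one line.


BᵀP = [25.0000 -25.5000]
S = R + BᵀPB = [1/2] + [88.2500] = [88.7500]
BᵀPA = [-12.7500 -39.0000]
K = S⁻¹·BᵀPA = [-0.1437 -0.4394]
A−BK = [0.2873 2.3789; 0.2845 2.3408]
AᵀP(A−BK) = [0.4183 3.3972; 3.3972 27.8620]
P' = Q + AᵀP(A−BK) = [11.6683 0.3972; 0.3972 28.8620]
tr(P') = 40.5303

-0.1437 -0.4394


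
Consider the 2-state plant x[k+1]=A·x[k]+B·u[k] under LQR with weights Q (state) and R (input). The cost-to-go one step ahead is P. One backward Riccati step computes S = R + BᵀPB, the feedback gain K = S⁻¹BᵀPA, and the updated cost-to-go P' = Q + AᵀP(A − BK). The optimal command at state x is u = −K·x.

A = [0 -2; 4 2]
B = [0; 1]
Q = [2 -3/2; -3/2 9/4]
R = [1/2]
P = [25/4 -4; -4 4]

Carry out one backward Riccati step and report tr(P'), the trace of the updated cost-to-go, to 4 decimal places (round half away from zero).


BᵀP = [-4.0000 4.0000]
S = R + BᵀPB = [1/2] + [4.0000] = [4.5000]
BᵀPA = [16.0000 16.0000]
K = S⁻¹·BᵀPA = [3.5556 3.5556]
A−BK = [0.0000 -2.0000; 0.4444 -1.5556]
AᵀP(A−BK) = [7.1111 7.1111; 7.1111 16.1111]
P' = Q + AᵀP(A−BK) = [9.1111 5.6111; 5.6111 18.3611]
tr(P') = 27.4722

27.4722


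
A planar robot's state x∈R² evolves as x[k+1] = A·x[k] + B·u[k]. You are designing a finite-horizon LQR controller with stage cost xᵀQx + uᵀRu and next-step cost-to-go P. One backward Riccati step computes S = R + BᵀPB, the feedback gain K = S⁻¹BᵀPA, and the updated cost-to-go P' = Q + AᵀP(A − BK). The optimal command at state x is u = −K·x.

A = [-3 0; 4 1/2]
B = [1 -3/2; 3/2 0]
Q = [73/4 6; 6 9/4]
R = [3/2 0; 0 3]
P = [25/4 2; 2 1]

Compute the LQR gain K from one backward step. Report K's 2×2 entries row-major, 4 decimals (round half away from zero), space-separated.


-0.1351 0.1124 0.8352 0.0035

BᵀP = [9.2500 3.5000; -9.3750 -3.0000]
S = R + BᵀPB = [3/2 0; 0 3] + [14.5000 -13.8750; -13.8750 14.0625] = [16.0000 -13.8750; -13.8750 17.0625]
BᵀPA = [-13.7500 1.7500; 16.1250 -1.5000]
K = S⁻¹·BᵀPA = [-0.1351 0.1124; 0.8352 0.0035]
A−BK = [-1.6121 -0.1072; 4.2027 0.3314]
AᵀP(A−BK) = [8.9249 0.4892; 0.4892 0.0585]
P' = Q + AᵀP(A−BK) = [27.1749 6.4892; 6.4892 2.3085]
tr(P') = 29.4834


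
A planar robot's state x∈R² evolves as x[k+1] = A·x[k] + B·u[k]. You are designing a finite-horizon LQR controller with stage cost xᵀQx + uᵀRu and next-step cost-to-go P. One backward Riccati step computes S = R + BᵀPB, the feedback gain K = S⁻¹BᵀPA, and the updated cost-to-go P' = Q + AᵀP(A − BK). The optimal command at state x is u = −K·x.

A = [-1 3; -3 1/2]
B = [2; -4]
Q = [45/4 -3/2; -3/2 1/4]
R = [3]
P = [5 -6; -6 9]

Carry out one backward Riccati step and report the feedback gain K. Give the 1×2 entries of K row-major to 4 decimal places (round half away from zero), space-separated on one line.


BᵀP = [34.0000 -48.0000]
S = R + BᵀPB = [3] + [260.0000] = [263.0000]
BᵀPA = [110.0000 78.0000]
K = S⁻¹·BᵀPA = [0.4183 0.2966]
A−BK = [-1.8365 2.4068; -1.3270 1.6863]
AᵀP(A−BK) = [3.9924 -4.1236; -4.1236 6.1169]
P' = Q + AᵀP(A−BK) = [15.2424 -5.6236; -5.6236 6.3669]
tr(P') = 21.6093

0.4183 0.2966


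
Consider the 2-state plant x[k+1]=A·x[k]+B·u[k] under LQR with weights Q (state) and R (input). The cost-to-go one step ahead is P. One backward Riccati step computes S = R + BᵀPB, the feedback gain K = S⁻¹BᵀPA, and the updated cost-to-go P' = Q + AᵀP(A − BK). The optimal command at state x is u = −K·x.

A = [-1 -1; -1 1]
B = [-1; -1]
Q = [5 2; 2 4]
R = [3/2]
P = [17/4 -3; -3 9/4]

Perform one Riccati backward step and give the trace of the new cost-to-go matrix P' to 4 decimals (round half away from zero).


19.8750

BᵀP = [-1.2500 0.7500]
S = R + BᵀPB = [3/2] + [0.5000] = [2.0000]
BᵀPA = [0.5000 2.0000]
K = S⁻¹·BᵀPA = [0.2500 1.0000]
A−BK = [-0.7500 0.0000; -0.7500 2.0000]
AᵀP(A−BK) = [0.3750 1.5000; 1.5000 10.5000]
P' = Q + AᵀP(A−BK) = [5.3750 3.5000; 3.5000 14.5000]
tr(P') = 19.8750


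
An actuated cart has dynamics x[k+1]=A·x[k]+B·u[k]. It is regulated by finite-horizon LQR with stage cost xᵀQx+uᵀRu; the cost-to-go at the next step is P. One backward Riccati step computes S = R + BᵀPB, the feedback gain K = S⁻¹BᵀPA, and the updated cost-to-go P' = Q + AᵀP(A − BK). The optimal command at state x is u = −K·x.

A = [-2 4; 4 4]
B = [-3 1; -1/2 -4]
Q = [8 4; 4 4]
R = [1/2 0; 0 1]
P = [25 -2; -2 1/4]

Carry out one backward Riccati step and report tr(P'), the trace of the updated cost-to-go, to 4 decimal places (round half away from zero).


BᵀP = [-74.0000 5.8750; 33.0000 -3.0000]
S = R + BᵀPB = [1/2 0; 0 1] + [219.0625 -97.5000; -97.5000 45.0000] = [219.5625 -97.5000; -97.5000 46.0000]
BᵀPA = [171.5000 -272.5000; -78.0000 120.0000]
K = S⁻¹·BᵀPA = [0.4784 -1.4066; -0.6816 -0.3727]
A−BK = [0.1169 0.1529; 1.5127 1.8059]
AᵀP(A−BK) = [0.7854 0.1626; 0.1626 1.4235]
P' = Q + AᵀP(A−BK) = [8.7854 4.1626; 4.1626 5.4235]
tr(P') = 14.2089

14.2089


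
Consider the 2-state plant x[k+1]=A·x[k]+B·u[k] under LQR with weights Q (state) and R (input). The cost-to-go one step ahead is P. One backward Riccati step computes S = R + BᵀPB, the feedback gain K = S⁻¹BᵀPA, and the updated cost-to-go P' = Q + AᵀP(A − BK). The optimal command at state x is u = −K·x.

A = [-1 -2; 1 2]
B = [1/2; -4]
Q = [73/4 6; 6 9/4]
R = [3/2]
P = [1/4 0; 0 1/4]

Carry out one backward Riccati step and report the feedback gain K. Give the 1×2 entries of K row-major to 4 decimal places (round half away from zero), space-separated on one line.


-0.2022 -0.4045

BᵀP = [0.1250 -1.0000]
S = R + BᵀPB = [3/2] + [4.0625] = [5.5625]
BᵀPA = [-1.1250 -2.2500]
K = S⁻¹·BᵀPA = [-0.2022 -0.4045]
A−BK = [-0.8989 -1.7978; 0.1910 0.3820]
AᵀP(A−BK) = [0.2725 0.5449; 0.5449 1.0899]
P' = Q + AᵀP(A−BK) = [18.5225 6.5449; 6.5449 3.3399]
tr(P') = 21.8624


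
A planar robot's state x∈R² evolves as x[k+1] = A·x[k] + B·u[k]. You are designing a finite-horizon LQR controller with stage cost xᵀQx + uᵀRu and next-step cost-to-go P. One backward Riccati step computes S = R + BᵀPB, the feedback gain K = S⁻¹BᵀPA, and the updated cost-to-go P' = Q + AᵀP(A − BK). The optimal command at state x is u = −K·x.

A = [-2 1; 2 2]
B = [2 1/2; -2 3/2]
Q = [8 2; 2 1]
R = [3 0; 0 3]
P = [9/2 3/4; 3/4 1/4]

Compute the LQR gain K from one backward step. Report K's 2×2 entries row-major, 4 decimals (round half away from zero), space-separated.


BᵀP = [7.5000 1.0000; 3.3750 0.7500]
S = R + BᵀPB = [3 0; 0 3] + [13.0000 5.2500; 5.2500 2.8125] = [16.0000 5.2500; 5.2500 5.8125]
BᵀPA = [-13.0000 9.5000; -5.2500 4.8750]
K = S⁻¹·BᵀPA = [-0.7335 0.4527; -0.2407 0.4298]
A−BK = [-0.4126 -0.1203; 0.8940 2.2607]
AᵀP(A−BK) = [2.2006 -1.3582; -1.3582 2.1039]
P' = Q + AᵀP(A−BK) = [10.2006 0.6418; 0.6418 3.1039]
tr(P') = 13.3044

-0.7335 0.4527 -0.2407 0.4298


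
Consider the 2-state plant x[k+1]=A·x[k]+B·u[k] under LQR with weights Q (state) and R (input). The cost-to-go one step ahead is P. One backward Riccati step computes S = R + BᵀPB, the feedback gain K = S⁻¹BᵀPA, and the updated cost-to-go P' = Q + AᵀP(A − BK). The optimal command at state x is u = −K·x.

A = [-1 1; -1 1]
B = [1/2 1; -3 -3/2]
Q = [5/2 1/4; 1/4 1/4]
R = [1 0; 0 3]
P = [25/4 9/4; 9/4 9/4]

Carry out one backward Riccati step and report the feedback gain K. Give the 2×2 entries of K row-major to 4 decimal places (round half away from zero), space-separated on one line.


BᵀP = [-3.6250 -5.6250; 2.8750 -1.1250]
S = R + BᵀPB = [1 0; 0 3] + [15.0625 4.8125; 4.8125 4.5625] = [16.0625 4.8125; 4.8125 7.5625]
BᵀPA = [9.2500 -9.2500; -1.7500 1.7500]
K = S⁻¹·BᵀPA = [0.7972 -0.7972; -0.7387 0.7387]
A−BK = [-0.6599 0.6599; 0.2835 -0.2835]
AᵀP(A−BK) = [4.3331 -4.3331; -4.3331 4.3331]
P' = Q + AᵀP(A−BK) = [6.8331 -4.0831; -4.0831 4.5831]
tr(P') = 11.4162

0.7972 -0.7972 -0.7387 0.7387


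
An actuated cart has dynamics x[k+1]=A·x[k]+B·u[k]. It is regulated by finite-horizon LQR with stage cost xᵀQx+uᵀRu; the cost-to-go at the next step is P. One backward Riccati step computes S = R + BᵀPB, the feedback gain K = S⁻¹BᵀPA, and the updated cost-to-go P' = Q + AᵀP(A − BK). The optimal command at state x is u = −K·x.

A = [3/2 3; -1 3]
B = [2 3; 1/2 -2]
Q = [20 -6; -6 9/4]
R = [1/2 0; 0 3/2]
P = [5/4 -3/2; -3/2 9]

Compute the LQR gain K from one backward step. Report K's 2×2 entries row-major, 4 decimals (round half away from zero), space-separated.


BᵀP = [1.7500 1.5000; 6.7500 -22.5000]
S = R + BᵀPB = [1/2 0; 0 3/2] + [4.2500 2.2500; 2.2500 65.2500] = [4.7500 2.2500; 2.2500 66.7500]
BᵀPA = [1.1250 9.7500; 32.6250 -47.2500]
K = S⁻¹·BᵀPA = [0.0054 2.4267; 0.4886 -0.7897]
A−BK = [0.0234 0.5156; -0.0255 0.2073]
AᵀP(A−BK) = [0.3664 -0.5922; -0.5922 4.2782]
P' = Q + AᵀP(A−BK) = [20.3664 -6.5922; -6.5922 6.5282]
tr(P') = 26.8947

0.0054 2.4267 0.4886 -0.7897


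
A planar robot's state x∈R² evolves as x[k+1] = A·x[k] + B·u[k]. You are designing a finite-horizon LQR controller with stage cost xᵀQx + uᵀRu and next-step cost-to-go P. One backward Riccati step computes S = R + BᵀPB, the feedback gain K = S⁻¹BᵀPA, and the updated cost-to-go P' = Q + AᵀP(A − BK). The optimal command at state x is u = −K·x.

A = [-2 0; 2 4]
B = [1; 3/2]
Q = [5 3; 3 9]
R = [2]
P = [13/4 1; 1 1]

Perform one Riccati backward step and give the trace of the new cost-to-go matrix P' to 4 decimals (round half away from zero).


BᵀP = [4.7500 2.5000]
S = R + BᵀPB = [2] + [8.5000] = [10.5000]
BᵀPA = [-4.5000 10.0000]
K = S⁻¹·BᵀPA = [-0.4286 0.9524]
A−BK = [-1.5714 -0.9524; 2.6429 2.5714]
AᵀP(A−BK) = [7.0714 4.2857; 4.2857 6.4762]
P' = Q + AᵀP(A−BK) = [12.0714 7.2857; 7.2857 15.4762]
tr(P') = 27.5476

27.5476


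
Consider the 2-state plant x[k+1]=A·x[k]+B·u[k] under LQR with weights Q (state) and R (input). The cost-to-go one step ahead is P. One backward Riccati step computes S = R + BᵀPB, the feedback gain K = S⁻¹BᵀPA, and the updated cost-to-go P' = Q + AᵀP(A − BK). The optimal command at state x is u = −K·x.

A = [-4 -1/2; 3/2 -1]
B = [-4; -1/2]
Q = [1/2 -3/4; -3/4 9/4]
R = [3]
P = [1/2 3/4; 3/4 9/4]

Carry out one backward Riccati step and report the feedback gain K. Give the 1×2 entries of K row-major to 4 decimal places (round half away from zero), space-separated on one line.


0.2275 0.3648

BᵀP = [-2.3750 -4.1250]
S = R + BᵀPB = [3] + [11.5625] = [14.5625]
BᵀPA = [3.3125 5.3125]
K = S⁻¹·BᵀPA = [0.2275 0.3648]
A−BK = [-3.0901 0.9592; 1.6137 -0.8176]
AᵀP(A−BK) = [3.3090 -1.1459; -1.1459 1.1870]
P' = Q + AᵀP(A−BK) = [3.8090 -1.8959; -1.8959 3.4370]
tr(P') = 7.2460


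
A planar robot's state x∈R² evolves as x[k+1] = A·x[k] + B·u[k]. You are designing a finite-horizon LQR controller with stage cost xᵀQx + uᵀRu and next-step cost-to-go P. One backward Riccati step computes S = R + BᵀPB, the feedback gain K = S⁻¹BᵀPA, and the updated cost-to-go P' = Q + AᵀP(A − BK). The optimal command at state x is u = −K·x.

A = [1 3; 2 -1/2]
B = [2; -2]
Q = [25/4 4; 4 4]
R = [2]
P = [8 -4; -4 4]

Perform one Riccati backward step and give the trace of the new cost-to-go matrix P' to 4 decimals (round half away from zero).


24.4207

BᵀP = [24.0000 -16.0000]
S = R + BᵀPB = [2] + [80.0000] = [82.0000]
BᵀPA = [-8.0000 80.0000]
K = S⁻¹·BᵀPA = [-0.0976 0.9756]
A−BK = [1.1951 1.0488; 1.8049 1.4512]
AᵀP(A−BK) = [7.2195 5.8049; 5.8049 6.9512]
P' = Q + AᵀP(A−BK) = [13.4695 9.8049; 9.8049 10.9512]
tr(P') = 24.4207


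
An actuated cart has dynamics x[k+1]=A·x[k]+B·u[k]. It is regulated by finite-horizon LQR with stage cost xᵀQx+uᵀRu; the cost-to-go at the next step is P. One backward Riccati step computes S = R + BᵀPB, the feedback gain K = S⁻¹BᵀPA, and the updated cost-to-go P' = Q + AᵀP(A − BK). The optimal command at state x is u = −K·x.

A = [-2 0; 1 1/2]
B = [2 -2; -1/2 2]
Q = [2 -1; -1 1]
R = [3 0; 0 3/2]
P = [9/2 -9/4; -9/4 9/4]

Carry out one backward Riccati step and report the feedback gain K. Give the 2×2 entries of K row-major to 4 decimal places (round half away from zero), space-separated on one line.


-0.3150 0.0499 0.5608 0.1306

BᵀP = [10.1250 -5.6250; -13.5000 9.0000]
S = R + BᵀPB = [3 0; 0 3/2] + [23.0625 -31.5000; -31.5000 45.0000] = [26.0625 -31.5000; -31.5000 46.5000]
BᵀPA = [-25.8750 -2.8125; 36.0000 4.5000]
K = S⁻¹·BᵀPA = [-0.3150 0.0499; 0.5608 0.1306]
A−BK = [-0.2484 0.1613; -0.2791 0.2638]
AᵀP(A−BK) = [0.9104 -0.0346; -0.0346 0.1152]
P' = Q + AᵀP(A−BK) = [2.9104 -1.0346; -1.0346 1.1152]
tr(P') = 4.0256


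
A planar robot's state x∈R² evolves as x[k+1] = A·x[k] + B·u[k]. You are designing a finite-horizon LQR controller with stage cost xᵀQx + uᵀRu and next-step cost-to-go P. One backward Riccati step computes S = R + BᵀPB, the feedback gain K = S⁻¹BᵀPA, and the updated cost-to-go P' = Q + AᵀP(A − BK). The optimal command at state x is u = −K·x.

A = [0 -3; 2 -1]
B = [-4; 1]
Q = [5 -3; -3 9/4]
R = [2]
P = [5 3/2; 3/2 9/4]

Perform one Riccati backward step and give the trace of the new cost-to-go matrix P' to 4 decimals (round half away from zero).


BᵀP = [-18.5000 -3.7500]
S = R + BᵀPB = [2] + [70.2500] = [72.2500]
BᵀPA = [-7.5000 59.2500]
K = S⁻¹·BᵀPA = [-0.1038 0.8201]
A−BK = [-0.4152 0.2803; 2.1038 -1.8201]
AᵀP(A−BK) = [8.2215 -7.3495; -7.3495 7.6609]
P' = Q + AᵀP(A−BK) = [13.2215 -10.3495; -10.3495 9.9109]
tr(P') = 23.1324

23.1324
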